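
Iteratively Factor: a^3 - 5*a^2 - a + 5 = (a + 1)*(a^2 - 6*a + 5) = (a - 5)*(a + 1)*(a - 1)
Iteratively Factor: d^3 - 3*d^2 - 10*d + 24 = (d + 3)*(d^2 - 6*d + 8) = (d - 2)*(d + 3)*(d - 4)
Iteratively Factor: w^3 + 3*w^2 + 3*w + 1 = (w + 1)*(w^2 + 2*w + 1) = (w + 1)^2*(w + 1)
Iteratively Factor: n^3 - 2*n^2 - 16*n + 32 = (n - 2)*(n^2 - 16) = (n - 2)*(n + 4)*(n - 4)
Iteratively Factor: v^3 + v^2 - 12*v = (v - 3)*(v^2 + 4*v) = v*(v - 3)*(v + 4)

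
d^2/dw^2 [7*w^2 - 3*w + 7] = 14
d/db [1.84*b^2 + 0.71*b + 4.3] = 3.68*b + 0.71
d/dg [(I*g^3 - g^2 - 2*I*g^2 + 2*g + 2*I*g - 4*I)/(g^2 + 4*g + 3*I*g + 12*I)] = (I*g^4 + g^3*(-6 + 8*I) + g^2*(-36 - 13*I) + g*(48 - 16*I) - 36 + 40*I)/(g^4 + g^3*(8 + 6*I) + g^2*(7 + 48*I) + g*(-72 + 96*I) - 144)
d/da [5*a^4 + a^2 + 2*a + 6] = 20*a^3 + 2*a + 2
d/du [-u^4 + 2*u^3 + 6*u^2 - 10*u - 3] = -4*u^3 + 6*u^2 + 12*u - 10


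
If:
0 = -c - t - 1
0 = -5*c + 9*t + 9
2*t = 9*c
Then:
No Solution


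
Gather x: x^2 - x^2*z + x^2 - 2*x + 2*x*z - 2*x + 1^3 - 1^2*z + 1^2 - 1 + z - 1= x^2*(2 - z) + x*(2*z - 4)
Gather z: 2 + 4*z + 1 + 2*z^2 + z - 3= 2*z^2 + 5*z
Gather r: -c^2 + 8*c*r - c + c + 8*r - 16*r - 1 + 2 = -c^2 + r*(8*c - 8) + 1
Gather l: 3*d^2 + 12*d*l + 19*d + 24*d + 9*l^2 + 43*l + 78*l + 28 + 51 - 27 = 3*d^2 + 43*d + 9*l^2 + l*(12*d + 121) + 52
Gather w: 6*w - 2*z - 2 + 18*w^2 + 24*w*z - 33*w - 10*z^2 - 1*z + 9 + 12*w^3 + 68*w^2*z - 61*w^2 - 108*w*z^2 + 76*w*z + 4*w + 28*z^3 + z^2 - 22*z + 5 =12*w^3 + w^2*(68*z - 43) + w*(-108*z^2 + 100*z - 23) + 28*z^3 - 9*z^2 - 25*z + 12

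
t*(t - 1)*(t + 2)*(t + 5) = t^4 + 6*t^3 + 3*t^2 - 10*t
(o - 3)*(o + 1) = o^2 - 2*o - 3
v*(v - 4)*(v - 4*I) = v^3 - 4*v^2 - 4*I*v^2 + 16*I*v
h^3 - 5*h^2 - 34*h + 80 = (h - 8)*(h - 2)*(h + 5)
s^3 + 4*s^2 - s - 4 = (s - 1)*(s + 1)*(s + 4)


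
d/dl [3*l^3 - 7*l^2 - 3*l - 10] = 9*l^2 - 14*l - 3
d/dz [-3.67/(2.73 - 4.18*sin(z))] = -15.3406*cos(z)/(4.18*sin(z) - 2.73)^2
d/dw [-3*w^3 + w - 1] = 1 - 9*w^2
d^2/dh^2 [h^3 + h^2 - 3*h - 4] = 6*h + 2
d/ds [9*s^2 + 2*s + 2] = 18*s + 2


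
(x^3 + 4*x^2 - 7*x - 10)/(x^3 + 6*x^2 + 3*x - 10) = (x^2 - x - 2)/(x^2 + x - 2)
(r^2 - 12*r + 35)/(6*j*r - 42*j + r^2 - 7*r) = (r - 5)/(6*j + r)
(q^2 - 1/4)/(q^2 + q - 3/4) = (2*q + 1)/(2*q + 3)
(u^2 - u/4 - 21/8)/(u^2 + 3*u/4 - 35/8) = (2*u + 3)/(2*u + 5)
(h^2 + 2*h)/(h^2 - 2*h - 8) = h/(h - 4)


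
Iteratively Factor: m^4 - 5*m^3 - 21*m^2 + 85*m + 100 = (m - 5)*(m^3 - 21*m - 20) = (m - 5)*(m + 4)*(m^2 - 4*m - 5) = (m - 5)*(m + 1)*(m + 4)*(m - 5)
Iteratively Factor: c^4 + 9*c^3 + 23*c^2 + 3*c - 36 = (c - 1)*(c^3 + 10*c^2 + 33*c + 36) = (c - 1)*(c + 4)*(c^2 + 6*c + 9) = (c - 1)*(c + 3)*(c + 4)*(c + 3)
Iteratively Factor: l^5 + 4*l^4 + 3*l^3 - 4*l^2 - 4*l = (l + 2)*(l^4 + 2*l^3 - l^2 - 2*l) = (l + 1)*(l + 2)*(l^3 + l^2 - 2*l) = (l - 1)*(l + 1)*(l + 2)*(l^2 + 2*l) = l*(l - 1)*(l + 1)*(l + 2)*(l + 2)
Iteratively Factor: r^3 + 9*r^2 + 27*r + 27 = (r + 3)*(r^2 + 6*r + 9) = (r + 3)^2*(r + 3)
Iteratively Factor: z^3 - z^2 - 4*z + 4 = (z - 1)*(z^2 - 4) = (z - 1)*(z + 2)*(z - 2)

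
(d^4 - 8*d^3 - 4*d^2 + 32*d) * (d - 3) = d^5 - 11*d^4 + 20*d^3 + 44*d^2 - 96*d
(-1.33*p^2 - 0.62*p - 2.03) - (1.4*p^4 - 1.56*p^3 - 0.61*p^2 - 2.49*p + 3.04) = -1.4*p^4 + 1.56*p^3 - 0.72*p^2 + 1.87*p - 5.07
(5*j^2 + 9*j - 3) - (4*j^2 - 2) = j^2 + 9*j - 1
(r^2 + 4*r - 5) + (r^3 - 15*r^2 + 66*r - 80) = r^3 - 14*r^2 + 70*r - 85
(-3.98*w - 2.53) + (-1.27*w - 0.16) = -5.25*w - 2.69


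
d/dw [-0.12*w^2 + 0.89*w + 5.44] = 0.89 - 0.24*w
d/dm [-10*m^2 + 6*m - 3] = 6 - 20*m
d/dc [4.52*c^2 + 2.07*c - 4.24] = 9.04*c + 2.07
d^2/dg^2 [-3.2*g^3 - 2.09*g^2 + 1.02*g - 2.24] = -19.2*g - 4.18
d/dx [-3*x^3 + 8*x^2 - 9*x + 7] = -9*x^2 + 16*x - 9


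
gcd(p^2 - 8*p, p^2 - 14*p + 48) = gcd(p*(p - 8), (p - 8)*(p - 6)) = p - 8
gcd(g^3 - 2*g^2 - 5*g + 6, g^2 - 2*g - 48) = 1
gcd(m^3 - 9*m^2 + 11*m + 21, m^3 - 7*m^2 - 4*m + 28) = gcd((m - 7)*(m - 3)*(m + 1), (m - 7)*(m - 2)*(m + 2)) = m - 7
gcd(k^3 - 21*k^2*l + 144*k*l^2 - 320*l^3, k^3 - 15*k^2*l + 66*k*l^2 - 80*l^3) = k^2 - 13*k*l + 40*l^2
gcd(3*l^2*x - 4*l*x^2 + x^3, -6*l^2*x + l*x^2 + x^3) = x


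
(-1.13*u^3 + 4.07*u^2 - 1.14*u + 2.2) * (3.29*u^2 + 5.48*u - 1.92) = -3.7177*u^5 + 7.1979*u^4 + 20.7226*u^3 - 6.8236*u^2 + 14.2448*u - 4.224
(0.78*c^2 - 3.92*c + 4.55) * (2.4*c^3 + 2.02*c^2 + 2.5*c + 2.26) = 1.872*c^5 - 7.8324*c^4 + 4.9516*c^3 + 1.1538*c^2 + 2.5158*c + 10.283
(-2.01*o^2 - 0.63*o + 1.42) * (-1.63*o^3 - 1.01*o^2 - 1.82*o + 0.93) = 3.2763*o^5 + 3.057*o^4 + 1.9799*o^3 - 2.1569*o^2 - 3.1703*o + 1.3206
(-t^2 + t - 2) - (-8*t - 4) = -t^2 + 9*t + 2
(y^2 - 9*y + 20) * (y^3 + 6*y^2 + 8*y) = y^5 - 3*y^4 - 26*y^3 + 48*y^2 + 160*y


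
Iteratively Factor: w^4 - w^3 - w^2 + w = (w - 1)*(w^3 - w) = w*(w - 1)*(w^2 - 1) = w*(w - 1)*(w + 1)*(w - 1)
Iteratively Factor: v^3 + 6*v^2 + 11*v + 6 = (v + 1)*(v^2 + 5*v + 6) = (v + 1)*(v + 3)*(v + 2)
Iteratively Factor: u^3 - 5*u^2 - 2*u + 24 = (u - 3)*(u^2 - 2*u - 8) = (u - 3)*(u + 2)*(u - 4)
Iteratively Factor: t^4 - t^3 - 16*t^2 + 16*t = (t + 4)*(t^3 - 5*t^2 + 4*t) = t*(t + 4)*(t^2 - 5*t + 4) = t*(t - 1)*(t + 4)*(t - 4)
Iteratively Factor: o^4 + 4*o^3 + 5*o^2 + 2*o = (o + 1)*(o^3 + 3*o^2 + 2*o) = o*(o + 1)*(o^2 + 3*o + 2) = o*(o + 1)*(o + 2)*(o + 1)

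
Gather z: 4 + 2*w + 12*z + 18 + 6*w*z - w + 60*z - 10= w + z*(6*w + 72) + 12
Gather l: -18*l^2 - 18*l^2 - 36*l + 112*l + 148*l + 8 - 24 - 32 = -36*l^2 + 224*l - 48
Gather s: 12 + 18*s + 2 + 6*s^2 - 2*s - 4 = 6*s^2 + 16*s + 10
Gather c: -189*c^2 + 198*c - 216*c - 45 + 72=-189*c^2 - 18*c + 27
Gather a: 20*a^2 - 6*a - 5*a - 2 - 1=20*a^2 - 11*a - 3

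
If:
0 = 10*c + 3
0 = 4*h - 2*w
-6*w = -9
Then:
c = -3/10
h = 3/4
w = 3/2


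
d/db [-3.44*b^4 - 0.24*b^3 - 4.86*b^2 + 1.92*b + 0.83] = -13.76*b^3 - 0.72*b^2 - 9.72*b + 1.92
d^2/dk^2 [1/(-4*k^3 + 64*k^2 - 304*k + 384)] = ((3*k - 16)*(k^3 - 16*k^2 + 76*k - 96) - (3*k^2 - 32*k + 76)^2)/(2*(k^3 - 16*k^2 + 76*k - 96)^3)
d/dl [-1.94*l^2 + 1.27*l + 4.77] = 1.27 - 3.88*l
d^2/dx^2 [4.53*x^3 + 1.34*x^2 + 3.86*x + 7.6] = 27.18*x + 2.68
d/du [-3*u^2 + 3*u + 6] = 3 - 6*u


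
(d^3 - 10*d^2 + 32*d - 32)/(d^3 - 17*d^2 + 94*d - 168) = (d^2 - 6*d + 8)/(d^2 - 13*d + 42)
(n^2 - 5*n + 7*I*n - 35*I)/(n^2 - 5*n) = (n + 7*I)/n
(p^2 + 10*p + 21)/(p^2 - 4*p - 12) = (p^2 + 10*p + 21)/(p^2 - 4*p - 12)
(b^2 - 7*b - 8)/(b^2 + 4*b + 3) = (b - 8)/(b + 3)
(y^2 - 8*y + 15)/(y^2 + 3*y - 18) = (y - 5)/(y + 6)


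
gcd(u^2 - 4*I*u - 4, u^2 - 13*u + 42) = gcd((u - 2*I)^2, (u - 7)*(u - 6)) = 1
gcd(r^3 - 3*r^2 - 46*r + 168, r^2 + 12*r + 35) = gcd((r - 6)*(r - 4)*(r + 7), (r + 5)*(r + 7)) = r + 7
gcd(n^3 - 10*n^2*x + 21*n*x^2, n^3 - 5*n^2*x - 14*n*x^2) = -n^2 + 7*n*x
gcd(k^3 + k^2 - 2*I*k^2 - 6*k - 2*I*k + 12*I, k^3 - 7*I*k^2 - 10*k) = k - 2*I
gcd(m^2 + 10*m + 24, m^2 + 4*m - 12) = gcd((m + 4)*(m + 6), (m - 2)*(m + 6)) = m + 6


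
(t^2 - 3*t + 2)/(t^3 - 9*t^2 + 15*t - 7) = (t - 2)/(t^2 - 8*t + 7)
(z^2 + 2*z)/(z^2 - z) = (z + 2)/(z - 1)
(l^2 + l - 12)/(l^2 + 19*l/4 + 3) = 4*(l - 3)/(4*l + 3)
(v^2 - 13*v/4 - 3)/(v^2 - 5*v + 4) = (v + 3/4)/(v - 1)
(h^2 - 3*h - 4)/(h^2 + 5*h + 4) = (h - 4)/(h + 4)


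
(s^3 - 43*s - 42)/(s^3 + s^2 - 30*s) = (s^2 - 6*s - 7)/(s*(s - 5))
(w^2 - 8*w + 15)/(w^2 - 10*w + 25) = (w - 3)/(w - 5)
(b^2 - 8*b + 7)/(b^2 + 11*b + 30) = (b^2 - 8*b + 7)/(b^2 + 11*b + 30)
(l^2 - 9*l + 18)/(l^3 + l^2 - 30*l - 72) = (l - 3)/(l^2 + 7*l + 12)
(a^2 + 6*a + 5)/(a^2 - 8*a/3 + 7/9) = 9*(a^2 + 6*a + 5)/(9*a^2 - 24*a + 7)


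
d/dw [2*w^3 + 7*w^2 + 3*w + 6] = 6*w^2 + 14*w + 3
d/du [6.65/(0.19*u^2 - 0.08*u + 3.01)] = (0.532 - 2.527*u)/(0.19*u^2 - 0.08*u + 3.01)^2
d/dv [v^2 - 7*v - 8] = 2*v - 7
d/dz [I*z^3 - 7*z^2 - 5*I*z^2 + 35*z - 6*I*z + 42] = 3*I*z^2 - 14*z - 10*I*z + 35 - 6*I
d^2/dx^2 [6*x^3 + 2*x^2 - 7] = 36*x + 4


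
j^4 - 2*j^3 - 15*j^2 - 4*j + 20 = (j - 5)*(j - 1)*(j + 2)^2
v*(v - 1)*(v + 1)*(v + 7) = v^4 + 7*v^3 - v^2 - 7*v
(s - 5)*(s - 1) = s^2 - 6*s + 5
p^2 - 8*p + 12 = (p - 6)*(p - 2)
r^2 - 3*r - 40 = (r - 8)*(r + 5)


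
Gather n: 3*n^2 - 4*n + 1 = 3*n^2 - 4*n + 1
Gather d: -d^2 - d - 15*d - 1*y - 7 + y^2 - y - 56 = -d^2 - 16*d + y^2 - 2*y - 63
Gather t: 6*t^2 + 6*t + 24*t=6*t^2 + 30*t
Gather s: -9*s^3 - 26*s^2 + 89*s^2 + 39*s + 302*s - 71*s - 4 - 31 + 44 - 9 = -9*s^3 + 63*s^2 + 270*s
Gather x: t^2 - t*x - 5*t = t^2 - t*x - 5*t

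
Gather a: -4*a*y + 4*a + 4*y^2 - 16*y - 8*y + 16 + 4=a*(4 - 4*y) + 4*y^2 - 24*y + 20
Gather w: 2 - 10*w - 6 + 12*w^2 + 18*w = 12*w^2 + 8*w - 4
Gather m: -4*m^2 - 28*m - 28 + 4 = -4*m^2 - 28*m - 24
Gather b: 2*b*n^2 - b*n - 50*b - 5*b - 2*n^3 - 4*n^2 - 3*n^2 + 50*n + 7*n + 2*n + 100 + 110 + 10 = b*(2*n^2 - n - 55) - 2*n^3 - 7*n^2 + 59*n + 220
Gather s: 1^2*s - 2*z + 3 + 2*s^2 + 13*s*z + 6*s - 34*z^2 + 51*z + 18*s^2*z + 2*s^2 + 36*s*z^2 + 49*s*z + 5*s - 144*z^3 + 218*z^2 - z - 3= s^2*(18*z + 4) + s*(36*z^2 + 62*z + 12) - 144*z^3 + 184*z^2 + 48*z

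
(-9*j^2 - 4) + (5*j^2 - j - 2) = -4*j^2 - j - 6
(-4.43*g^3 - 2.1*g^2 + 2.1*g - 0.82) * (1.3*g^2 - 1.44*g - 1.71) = -5.759*g^5 + 3.6492*g^4 + 13.3293*g^3 - 0.499*g^2 - 2.4102*g + 1.4022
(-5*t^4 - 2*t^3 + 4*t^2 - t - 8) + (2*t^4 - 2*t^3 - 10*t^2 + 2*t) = -3*t^4 - 4*t^3 - 6*t^2 + t - 8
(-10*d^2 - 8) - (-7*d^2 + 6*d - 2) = -3*d^2 - 6*d - 6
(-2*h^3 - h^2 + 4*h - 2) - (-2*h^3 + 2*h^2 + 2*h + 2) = -3*h^2 + 2*h - 4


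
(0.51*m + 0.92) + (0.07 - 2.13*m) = 0.99 - 1.62*m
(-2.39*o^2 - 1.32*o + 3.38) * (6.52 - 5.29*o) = 12.6431*o^3 - 8.6*o^2 - 26.4866*o + 22.0376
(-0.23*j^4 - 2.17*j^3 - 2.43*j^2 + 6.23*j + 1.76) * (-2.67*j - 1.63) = 0.6141*j^5 + 6.1688*j^4 + 10.0252*j^3 - 12.6732*j^2 - 14.8541*j - 2.8688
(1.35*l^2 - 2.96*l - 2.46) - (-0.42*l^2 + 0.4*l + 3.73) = 1.77*l^2 - 3.36*l - 6.19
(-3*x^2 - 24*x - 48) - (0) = -3*x^2 - 24*x - 48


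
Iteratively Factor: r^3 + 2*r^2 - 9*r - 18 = (r + 2)*(r^2 - 9) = (r + 2)*(r + 3)*(r - 3)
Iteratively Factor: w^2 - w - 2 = (w + 1)*(w - 2)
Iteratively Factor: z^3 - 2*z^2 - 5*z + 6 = (z - 1)*(z^2 - z - 6) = (z - 1)*(z + 2)*(z - 3)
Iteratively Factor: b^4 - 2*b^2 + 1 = (b - 1)*(b^3 + b^2 - b - 1) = (b - 1)*(b + 1)*(b^2 - 1) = (b - 1)*(b + 1)^2*(b - 1)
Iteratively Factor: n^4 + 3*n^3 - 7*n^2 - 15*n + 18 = (n - 2)*(n^3 + 5*n^2 + 3*n - 9) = (n - 2)*(n + 3)*(n^2 + 2*n - 3) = (n - 2)*(n - 1)*(n + 3)*(n + 3)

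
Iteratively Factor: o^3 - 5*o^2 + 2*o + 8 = (o - 2)*(o^2 - 3*o - 4) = (o - 2)*(o + 1)*(o - 4)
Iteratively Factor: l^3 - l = (l + 1)*(l^2 - l) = l*(l + 1)*(l - 1)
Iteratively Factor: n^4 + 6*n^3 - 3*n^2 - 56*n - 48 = (n + 4)*(n^3 + 2*n^2 - 11*n - 12) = (n + 4)^2*(n^2 - 2*n - 3) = (n - 3)*(n + 4)^2*(n + 1)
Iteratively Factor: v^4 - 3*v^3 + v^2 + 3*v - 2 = (v + 1)*(v^3 - 4*v^2 + 5*v - 2) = (v - 2)*(v + 1)*(v^2 - 2*v + 1) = (v - 2)*(v - 1)*(v + 1)*(v - 1)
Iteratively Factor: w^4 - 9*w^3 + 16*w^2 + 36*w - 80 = (w - 2)*(w^3 - 7*w^2 + 2*w + 40) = (w - 5)*(w - 2)*(w^2 - 2*w - 8) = (w - 5)*(w - 4)*(w - 2)*(w + 2)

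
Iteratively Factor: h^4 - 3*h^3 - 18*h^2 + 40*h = (h - 5)*(h^3 + 2*h^2 - 8*h) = (h - 5)*(h - 2)*(h^2 + 4*h) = (h - 5)*(h - 2)*(h + 4)*(h)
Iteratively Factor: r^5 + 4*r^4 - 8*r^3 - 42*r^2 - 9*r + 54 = (r - 3)*(r^4 + 7*r^3 + 13*r^2 - 3*r - 18) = (r - 3)*(r + 2)*(r^3 + 5*r^2 + 3*r - 9) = (r - 3)*(r + 2)*(r + 3)*(r^2 + 2*r - 3) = (r - 3)*(r + 2)*(r + 3)^2*(r - 1)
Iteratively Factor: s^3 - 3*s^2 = (s)*(s^2 - 3*s) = s^2*(s - 3)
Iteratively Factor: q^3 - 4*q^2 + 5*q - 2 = (q - 1)*(q^2 - 3*q + 2) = (q - 1)^2*(q - 2)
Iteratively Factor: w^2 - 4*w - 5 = (w + 1)*(w - 5)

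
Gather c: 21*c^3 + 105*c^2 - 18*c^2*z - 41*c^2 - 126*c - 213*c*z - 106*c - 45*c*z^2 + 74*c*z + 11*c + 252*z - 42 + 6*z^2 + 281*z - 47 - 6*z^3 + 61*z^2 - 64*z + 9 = 21*c^3 + c^2*(64 - 18*z) + c*(-45*z^2 - 139*z - 221) - 6*z^3 + 67*z^2 + 469*z - 80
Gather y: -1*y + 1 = 1 - y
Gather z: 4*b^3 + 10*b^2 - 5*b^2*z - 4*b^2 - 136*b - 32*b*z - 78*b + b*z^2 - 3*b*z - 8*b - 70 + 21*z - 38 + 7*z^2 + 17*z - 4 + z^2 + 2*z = 4*b^3 + 6*b^2 - 222*b + z^2*(b + 8) + z*(-5*b^2 - 35*b + 40) - 112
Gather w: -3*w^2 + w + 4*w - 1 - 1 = -3*w^2 + 5*w - 2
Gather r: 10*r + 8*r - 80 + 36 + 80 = 18*r + 36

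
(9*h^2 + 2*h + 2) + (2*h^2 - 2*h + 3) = 11*h^2 + 5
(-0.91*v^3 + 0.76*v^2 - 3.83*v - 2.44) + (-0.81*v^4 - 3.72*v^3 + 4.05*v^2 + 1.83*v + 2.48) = -0.81*v^4 - 4.63*v^3 + 4.81*v^2 - 2.0*v + 0.04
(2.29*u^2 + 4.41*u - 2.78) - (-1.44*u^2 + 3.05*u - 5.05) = 3.73*u^2 + 1.36*u + 2.27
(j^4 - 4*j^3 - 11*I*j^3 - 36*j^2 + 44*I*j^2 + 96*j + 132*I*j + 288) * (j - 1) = j^5 - 5*j^4 - 11*I*j^4 - 32*j^3 + 55*I*j^3 + 132*j^2 + 88*I*j^2 + 192*j - 132*I*j - 288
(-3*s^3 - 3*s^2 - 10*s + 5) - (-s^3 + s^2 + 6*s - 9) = -2*s^3 - 4*s^2 - 16*s + 14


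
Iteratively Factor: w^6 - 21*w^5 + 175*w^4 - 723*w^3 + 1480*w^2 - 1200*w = (w)*(w^5 - 21*w^4 + 175*w^3 - 723*w^2 + 1480*w - 1200) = w*(w - 5)*(w^4 - 16*w^3 + 95*w^2 - 248*w + 240) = w*(w - 5)*(w - 4)*(w^3 - 12*w^2 + 47*w - 60) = w*(w - 5)*(w - 4)^2*(w^2 - 8*w + 15) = w*(w - 5)^2*(w - 4)^2*(w - 3)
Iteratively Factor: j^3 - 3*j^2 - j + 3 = (j + 1)*(j^2 - 4*j + 3) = (j - 1)*(j + 1)*(j - 3)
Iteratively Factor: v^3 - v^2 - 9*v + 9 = (v + 3)*(v^2 - 4*v + 3) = (v - 1)*(v + 3)*(v - 3)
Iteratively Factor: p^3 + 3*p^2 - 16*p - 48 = (p - 4)*(p^2 + 7*p + 12) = (p - 4)*(p + 4)*(p + 3)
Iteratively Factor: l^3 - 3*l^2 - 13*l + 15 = (l + 3)*(l^2 - 6*l + 5) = (l - 5)*(l + 3)*(l - 1)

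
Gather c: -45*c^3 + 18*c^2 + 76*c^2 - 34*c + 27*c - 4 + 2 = -45*c^3 + 94*c^2 - 7*c - 2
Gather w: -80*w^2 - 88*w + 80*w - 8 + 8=-80*w^2 - 8*w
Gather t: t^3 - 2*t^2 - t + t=t^3 - 2*t^2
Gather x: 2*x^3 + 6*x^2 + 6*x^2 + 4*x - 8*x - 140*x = 2*x^3 + 12*x^2 - 144*x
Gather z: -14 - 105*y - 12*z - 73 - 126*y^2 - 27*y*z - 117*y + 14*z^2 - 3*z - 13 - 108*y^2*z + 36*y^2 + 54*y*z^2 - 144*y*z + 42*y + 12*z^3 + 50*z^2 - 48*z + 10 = -90*y^2 - 180*y + 12*z^3 + z^2*(54*y + 64) + z*(-108*y^2 - 171*y - 63) - 90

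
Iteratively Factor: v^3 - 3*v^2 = (v)*(v^2 - 3*v) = v*(v - 3)*(v)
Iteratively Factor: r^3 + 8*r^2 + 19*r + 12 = (r + 3)*(r^2 + 5*r + 4) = (r + 1)*(r + 3)*(r + 4)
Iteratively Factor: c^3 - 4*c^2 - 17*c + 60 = (c - 3)*(c^2 - c - 20) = (c - 3)*(c + 4)*(c - 5)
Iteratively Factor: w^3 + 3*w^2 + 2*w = (w + 1)*(w^2 + 2*w) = (w + 1)*(w + 2)*(w)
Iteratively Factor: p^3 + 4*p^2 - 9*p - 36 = (p - 3)*(p^2 + 7*p + 12) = (p - 3)*(p + 4)*(p + 3)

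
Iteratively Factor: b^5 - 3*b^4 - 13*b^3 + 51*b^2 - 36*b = (b - 3)*(b^4 - 13*b^2 + 12*b) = (b - 3)^2*(b^3 + 3*b^2 - 4*b) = (b - 3)^2*(b + 4)*(b^2 - b) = (b - 3)^2*(b - 1)*(b + 4)*(b)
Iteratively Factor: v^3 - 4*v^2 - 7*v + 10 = (v + 2)*(v^2 - 6*v + 5) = (v - 5)*(v + 2)*(v - 1)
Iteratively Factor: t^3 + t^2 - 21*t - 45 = (t + 3)*(t^2 - 2*t - 15) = (t - 5)*(t + 3)*(t + 3)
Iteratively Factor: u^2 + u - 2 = (u + 2)*(u - 1)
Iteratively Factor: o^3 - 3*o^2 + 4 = (o - 2)*(o^2 - o - 2) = (o - 2)*(o + 1)*(o - 2)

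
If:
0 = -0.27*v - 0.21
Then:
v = -0.78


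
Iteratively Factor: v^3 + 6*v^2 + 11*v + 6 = (v + 2)*(v^2 + 4*v + 3) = (v + 1)*(v + 2)*(v + 3)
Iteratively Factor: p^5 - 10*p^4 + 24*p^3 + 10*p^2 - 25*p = (p - 1)*(p^4 - 9*p^3 + 15*p^2 + 25*p) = p*(p - 1)*(p^3 - 9*p^2 + 15*p + 25) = p*(p - 1)*(p + 1)*(p^2 - 10*p + 25) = p*(p - 5)*(p - 1)*(p + 1)*(p - 5)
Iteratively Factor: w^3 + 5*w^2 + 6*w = (w + 2)*(w^2 + 3*w) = (w + 2)*(w + 3)*(w)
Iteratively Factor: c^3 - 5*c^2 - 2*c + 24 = (c - 3)*(c^2 - 2*c - 8) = (c - 3)*(c + 2)*(c - 4)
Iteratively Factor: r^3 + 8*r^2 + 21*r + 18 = (r + 2)*(r^2 + 6*r + 9) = (r + 2)*(r + 3)*(r + 3)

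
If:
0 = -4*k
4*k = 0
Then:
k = 0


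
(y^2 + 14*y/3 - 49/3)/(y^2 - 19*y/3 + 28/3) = (y + 7)/(y - 4)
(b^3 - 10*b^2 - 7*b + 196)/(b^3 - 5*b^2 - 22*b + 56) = (b - 7)/(b - 2)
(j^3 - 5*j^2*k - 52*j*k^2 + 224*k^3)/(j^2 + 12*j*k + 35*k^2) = (j^2 - 12*j*k + 32*k^2)/(j + 5*k)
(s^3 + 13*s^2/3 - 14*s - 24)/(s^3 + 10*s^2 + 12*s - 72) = (s^2 - 5*s/3 - 4)/(s^2 + 4*s - 12)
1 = 1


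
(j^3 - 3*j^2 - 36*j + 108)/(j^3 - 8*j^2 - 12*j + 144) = (j^2 + 3*j - 18)/(j^2 - 2*j - 24)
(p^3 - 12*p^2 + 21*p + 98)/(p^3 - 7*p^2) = 1 - 5/p - 14/p^2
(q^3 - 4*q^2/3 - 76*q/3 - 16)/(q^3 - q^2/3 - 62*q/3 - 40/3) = (q - 6)/(q - 5)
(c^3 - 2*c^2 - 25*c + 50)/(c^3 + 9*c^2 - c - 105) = (c^2 - 7*c + 10)/(c^2 + 4*c - 21)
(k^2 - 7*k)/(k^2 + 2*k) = (k - 7)/(k + 2)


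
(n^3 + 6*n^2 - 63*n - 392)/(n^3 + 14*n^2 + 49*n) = (n - 8)/n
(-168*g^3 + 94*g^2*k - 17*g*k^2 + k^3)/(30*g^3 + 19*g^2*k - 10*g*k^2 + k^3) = (-28*g^2 + 11*g*k - k^2)/(5*g^2 + 4*g*k - k^2)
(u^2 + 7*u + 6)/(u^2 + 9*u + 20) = (u^2 + 7*u + 6)/(u^2 + 9*u + 20)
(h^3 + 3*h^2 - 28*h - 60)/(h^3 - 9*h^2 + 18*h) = (h^3 + 3*h^2 - 28*h - 60)/(h*(h^2 - 9*h + 18))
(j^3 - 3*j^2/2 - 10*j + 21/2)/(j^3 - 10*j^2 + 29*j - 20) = (2*j^2 - j - 21)/(2*(j^2 - 9*j + 20))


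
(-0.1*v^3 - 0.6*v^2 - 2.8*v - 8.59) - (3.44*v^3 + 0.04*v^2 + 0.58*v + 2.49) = -3.54*v^3 - 0.64*v^2 - 3.38*v - 11.08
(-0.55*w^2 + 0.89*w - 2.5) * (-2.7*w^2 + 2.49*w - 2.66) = 1.485*w^4 - 3.7725*w^3 + 10.4291*w^2 - 8.5924*w + 6.65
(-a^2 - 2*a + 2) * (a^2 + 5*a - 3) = -a^4 - 7*a^3 - 5*a^2 + 16*a - 6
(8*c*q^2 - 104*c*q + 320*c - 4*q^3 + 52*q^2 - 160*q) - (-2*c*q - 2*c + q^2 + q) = 8*c*q^2 - 102*c*q + 322*c - 4*q^3 + 51*q^2 - 161*q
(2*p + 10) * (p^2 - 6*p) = 2*p^3 - 2*p^2 - 60*p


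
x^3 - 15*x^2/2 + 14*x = x*(x - 4)*(x - 7/2)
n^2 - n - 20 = (n - 5)*(n + 4)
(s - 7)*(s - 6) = s^2 - 13*s + 42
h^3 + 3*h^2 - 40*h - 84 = (h - 6)*(h + 2)*(h + 7)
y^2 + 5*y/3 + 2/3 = (y + 2/3)*(y + 1)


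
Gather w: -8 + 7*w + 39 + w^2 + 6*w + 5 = w^2 + 13*w + 36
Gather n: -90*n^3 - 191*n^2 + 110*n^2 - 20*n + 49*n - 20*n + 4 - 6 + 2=-90*n^3 - 81*n^2 + 9*n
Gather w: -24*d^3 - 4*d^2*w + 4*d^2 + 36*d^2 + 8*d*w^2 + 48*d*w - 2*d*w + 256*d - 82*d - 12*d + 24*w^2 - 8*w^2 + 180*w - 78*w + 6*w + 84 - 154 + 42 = -24*d^3 + 40*d^2 + 162*d + w^2*(8*d + 16) + w*(-4*d^2 + 46*d + 108) - 28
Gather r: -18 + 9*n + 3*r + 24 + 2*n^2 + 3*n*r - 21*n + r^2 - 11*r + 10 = 2*n^2 - 12*n + r^2 + r*(3*n - 8) + 16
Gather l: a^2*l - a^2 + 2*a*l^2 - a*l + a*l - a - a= a^2*l - a^2 + 2*a*l^2 - 2*a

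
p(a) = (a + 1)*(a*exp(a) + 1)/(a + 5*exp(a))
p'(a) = (a + 1)*(a*exp(a) + exp(a))/(a + 5*exp(a)) + (a + 1)*(a*exp(a) + 1)*(-5*exp(a) - 1)/(a + 5*exp(a))^2 + (a*exp(a) + 1)/(a + 5*exp(a))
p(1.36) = 0.71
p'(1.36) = 0.64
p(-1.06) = -0.06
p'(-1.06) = 1.17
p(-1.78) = 0.58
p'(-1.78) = 0.29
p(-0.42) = 0.15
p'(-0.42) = 0.11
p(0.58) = 0.34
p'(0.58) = 0.33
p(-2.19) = 0.55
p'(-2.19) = -0.03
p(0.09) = 0.22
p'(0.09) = 0.18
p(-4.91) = 0.77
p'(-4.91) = -0.06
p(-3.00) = 0.62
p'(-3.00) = -0.10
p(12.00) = 31.20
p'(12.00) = 5.00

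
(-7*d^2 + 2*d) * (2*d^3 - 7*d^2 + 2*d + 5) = -14*d^5 + 53*d^4 - 28*d^3 - 31*d^2 + 10*d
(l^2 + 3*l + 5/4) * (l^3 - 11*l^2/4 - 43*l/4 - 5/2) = l^5 + l^4/4 - 71*l^3/4 - 611*l^2/16 - 335*l/16 - 25/8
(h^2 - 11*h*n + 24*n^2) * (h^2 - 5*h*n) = h^4 - 16*h^3*n + 79*h^2*n^2 - 120*h*n^3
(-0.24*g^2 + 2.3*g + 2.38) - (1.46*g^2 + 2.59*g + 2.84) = -1.7*g^2 - 0.29*g - 0.46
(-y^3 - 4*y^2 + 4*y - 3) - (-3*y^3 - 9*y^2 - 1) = 2*y^3 + 5*y^2 + 4*y - 2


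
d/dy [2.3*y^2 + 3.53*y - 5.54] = 4.6*y + 3.53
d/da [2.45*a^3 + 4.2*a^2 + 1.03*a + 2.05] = 7.35*a^2 + 8.4*a + 1.03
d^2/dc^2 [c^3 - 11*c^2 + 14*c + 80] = 6*c - 22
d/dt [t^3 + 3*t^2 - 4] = 3*t*(t + 2)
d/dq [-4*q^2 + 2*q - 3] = 2 - 8*q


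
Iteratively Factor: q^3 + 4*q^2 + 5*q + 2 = (q + 1)*(q^2 + 3*q + 2) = (q + 1)^2*(q + 2)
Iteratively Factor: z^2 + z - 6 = (z - 2)*(z + 3)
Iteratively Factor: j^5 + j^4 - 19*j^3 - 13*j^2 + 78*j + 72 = (j + 2)*(j^4 - j^3 - 17*j^2 + 21*j + 36) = (j - 3)*(j + 2)*(j^3 + 2*j^2 - 11*j - 12) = (j - 3)*(j + 2)*(j + 4)*(j^2 - 2*j - 3) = (j - 3)*(j + 1)*(j + 2)*(j + 4)*(j - 3)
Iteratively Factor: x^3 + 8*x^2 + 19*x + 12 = (x + 1)*(x^2 + 7*x + 12) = (x + 1)*(x + 4)*(x + 3)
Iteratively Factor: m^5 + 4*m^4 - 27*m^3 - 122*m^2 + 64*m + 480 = (m - 5)*(m^4 + 9*m^3 + 18*m^2 - 32*m - 96) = (m - 5)*(m + 4)*(m^3 + 5*m^2 - 2*m - 24) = (m - 5)*(m - 2)*(m + 4)*(m^2 + 7*m + 12) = (m - 5)*(m - 2)*(m + 4)^2*(m + 3)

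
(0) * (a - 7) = 0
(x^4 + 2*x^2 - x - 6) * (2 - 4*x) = -4*x^5 + 2*x^4 - 8*x^3 + 8*x^2 + 22*x - 12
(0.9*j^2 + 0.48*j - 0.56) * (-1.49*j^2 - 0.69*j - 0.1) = -1.341*j^4 - 1.3362*j^3 + 0.4132*j^2 + 0.3384*j + 0.056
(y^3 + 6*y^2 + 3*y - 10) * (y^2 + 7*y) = y^5 + 13*y^4 + 45*y^3 + 11*y^2 - 70*y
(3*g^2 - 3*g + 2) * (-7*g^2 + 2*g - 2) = -21*g^4 + 27*g^3 - 26*g^2 + 10*g - 4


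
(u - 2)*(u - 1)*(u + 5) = u^3 + 2*u^2 - 13*u + 10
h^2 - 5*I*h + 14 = (h - 7*I)*(h + 2*I)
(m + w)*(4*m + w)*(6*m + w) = 24*m^3 + 34*m^2*w + 11*m*w^2 + w^3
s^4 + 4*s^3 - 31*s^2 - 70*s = s*(s - 5)*(s + 2)*(s + 7)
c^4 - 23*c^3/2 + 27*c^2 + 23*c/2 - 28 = (c - 8)*(c - 7/2)*(c - 1)*(c + 1)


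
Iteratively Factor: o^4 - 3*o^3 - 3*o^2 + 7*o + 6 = (o + 1)*(o^3 - 4*o^2 + o + 6) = (o - 3)*(o + 1)*(o^2 - o - 2) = (o - 3)*(o + 1)^2*(o - 2)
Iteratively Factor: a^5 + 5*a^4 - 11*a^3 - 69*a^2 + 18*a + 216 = (a + 4)*(a^4 + a^3 - 15*a^2 - 9*a + 54) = (a - 2)*(a + 4)*(a^3 + 3*a^2 - 9*a - 27) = (a - 2)*(a + 3)*(a + 4)*(a^2 - 9) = (a - 2)*(a + 3)^2*(a + 4)*(a - 3)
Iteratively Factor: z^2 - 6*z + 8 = (z - 2)*(z - 4)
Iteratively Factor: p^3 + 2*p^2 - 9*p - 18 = (p + 3)*(p^2 - p - 6) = (p + 2)*(p + 3)*(p - 3)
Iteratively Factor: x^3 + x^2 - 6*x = (x)*(x^2 + x - 6) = x*(x - 2)*(x + 3)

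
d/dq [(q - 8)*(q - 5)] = 2*q - 13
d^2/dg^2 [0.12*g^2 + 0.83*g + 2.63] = 0.240000000000000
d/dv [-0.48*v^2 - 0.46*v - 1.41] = -0.96*v - 0.46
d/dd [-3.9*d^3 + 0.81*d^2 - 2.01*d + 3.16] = -11.7*d^2 + 1.62*d - 2.01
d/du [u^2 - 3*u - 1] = 2*u - 3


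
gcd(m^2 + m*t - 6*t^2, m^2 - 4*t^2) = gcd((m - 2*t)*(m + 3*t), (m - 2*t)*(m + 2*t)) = -m + 2*t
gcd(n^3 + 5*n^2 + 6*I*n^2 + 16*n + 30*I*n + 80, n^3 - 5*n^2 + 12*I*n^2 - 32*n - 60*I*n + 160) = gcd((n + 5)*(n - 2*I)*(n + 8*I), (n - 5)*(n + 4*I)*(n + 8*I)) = n + 8*I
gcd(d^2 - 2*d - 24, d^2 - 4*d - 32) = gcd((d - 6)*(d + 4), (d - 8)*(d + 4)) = d + 4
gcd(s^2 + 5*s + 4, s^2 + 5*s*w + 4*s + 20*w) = s + 4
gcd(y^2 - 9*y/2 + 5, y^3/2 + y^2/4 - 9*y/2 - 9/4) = 1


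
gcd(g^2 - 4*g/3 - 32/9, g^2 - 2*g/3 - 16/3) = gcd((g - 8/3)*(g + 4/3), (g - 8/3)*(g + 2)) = g - 8/3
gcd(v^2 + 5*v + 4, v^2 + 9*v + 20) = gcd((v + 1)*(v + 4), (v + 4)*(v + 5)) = v + 4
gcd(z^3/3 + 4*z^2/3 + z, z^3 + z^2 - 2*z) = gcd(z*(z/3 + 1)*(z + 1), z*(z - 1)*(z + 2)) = z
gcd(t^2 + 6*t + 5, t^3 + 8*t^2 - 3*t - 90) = t + 5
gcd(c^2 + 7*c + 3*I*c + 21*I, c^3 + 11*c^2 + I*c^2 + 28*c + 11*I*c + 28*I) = c + 7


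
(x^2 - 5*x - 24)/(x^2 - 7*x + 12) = (x^2 - 5*x - 24)/(x^2 - 7*x + 12)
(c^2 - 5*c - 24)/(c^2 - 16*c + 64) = (c + 3)/(c - 8)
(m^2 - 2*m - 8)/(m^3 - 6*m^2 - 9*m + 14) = (m - 4)/(m^2 - 8*m + 7)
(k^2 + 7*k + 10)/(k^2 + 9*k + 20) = (k + 2)/(k + 4)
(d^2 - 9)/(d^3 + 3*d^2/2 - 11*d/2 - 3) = 2*(d - 3)/(2*d^2 - 3*d - 2)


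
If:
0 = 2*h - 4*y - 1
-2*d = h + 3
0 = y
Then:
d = -7/4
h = 1/2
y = 0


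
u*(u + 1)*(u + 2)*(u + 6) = u^4 + 9*u^3 + 20*u^2 + 12*u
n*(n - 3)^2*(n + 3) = n^4 - 3*n^3 - 9*n^2 + 27*n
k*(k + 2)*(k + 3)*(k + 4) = k^4 + 9*k^3 + 26*k^2 + 24*k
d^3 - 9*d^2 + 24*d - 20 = (d - 5)*(d - 2)^2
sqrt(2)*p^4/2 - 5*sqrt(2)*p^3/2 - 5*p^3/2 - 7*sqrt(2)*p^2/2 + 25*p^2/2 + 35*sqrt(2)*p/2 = p*(p - 5)*(p - 7*sqrt(2)/2)*(sqrt(2)*p/2 + 1)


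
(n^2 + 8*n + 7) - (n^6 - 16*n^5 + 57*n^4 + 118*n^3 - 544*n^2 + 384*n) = -n^6 + 16*n^5 - 57*n^4 - 118*n^3 + 545*n^2 - 376*n + 7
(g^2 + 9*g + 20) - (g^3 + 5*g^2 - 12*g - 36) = -g^3 - 4*g^2 + 21*g + 56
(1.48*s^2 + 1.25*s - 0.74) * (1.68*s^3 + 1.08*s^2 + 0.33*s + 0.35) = 2.4864*s^5 + 3.6984*s^4 + 0.5952*s^3 + 0.1313*s^2 + 0.1933*s - 0.259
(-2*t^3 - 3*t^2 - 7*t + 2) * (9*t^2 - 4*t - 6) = -18*t^5 - 19*t^4 - 39*t^3 + 64*t^2 + 34*t - 12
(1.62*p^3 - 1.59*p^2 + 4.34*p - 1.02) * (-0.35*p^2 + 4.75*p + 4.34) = -0.567*p^5 + 8.2515*p^4 - 2.0407*p^3 + 14.0714*p^2 + 13.9906*p - 4.4268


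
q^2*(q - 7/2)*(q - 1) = q^4 - 9*q^3/2 + 7*q^2/2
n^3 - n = n*(n - 1)*(n + 1)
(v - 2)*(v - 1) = v^2 - 3*v + 2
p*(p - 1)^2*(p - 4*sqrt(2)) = p^4 - 4*sqrt(2)*p^3 - 2*p^3 + p^2 + 8*sqrt(2)*p^2 - 4*sqrt(2)*p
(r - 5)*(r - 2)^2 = r^3 - 9*r^2 + 24*r - 20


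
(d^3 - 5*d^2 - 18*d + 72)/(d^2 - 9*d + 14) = (d^3 - 5*d^2 - 18*d + 72)/(d^2 - 9*d + 14)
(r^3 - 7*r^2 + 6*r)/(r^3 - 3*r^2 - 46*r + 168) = r*(r - 1)/(r^2 + 3*r - 28)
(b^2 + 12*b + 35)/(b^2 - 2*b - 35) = (b + 7)/(b - 7)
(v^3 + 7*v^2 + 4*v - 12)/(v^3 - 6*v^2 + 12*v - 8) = (v^3 + 7*v^2 + 4*v - 12)/(v^3 - 6*v^2 + 12*v - 8)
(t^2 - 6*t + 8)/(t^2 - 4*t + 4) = (t - 4)/(t - 2)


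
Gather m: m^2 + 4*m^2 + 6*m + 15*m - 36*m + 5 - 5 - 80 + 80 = 5*m^2 - 15*m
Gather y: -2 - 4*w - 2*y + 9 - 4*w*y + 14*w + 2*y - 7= -4*w*y + 10*w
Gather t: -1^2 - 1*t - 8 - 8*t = -9*t - 9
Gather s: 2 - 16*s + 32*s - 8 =16*s - 6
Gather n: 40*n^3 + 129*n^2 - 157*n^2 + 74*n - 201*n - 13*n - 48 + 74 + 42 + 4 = 40*n^3 - 28*n^2 - 140*n + 72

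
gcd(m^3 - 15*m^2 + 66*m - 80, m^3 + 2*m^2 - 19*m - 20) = 1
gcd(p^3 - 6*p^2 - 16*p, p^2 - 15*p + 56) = p - 8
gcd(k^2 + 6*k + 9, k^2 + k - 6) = k + 3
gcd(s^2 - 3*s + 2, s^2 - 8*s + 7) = s - 1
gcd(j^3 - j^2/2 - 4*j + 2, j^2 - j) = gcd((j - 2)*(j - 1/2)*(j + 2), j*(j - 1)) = 1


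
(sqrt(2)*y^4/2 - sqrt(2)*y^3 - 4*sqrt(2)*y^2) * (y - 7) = sqrt(2)*y^5/2 - 9*sqrt(2)*y^4/2 + 3*sqrt(2)*y^3 + 28*sqrt(2)*y^2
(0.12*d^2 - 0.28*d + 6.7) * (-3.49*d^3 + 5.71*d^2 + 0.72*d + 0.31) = -0.4188*d^5 + 1.6624*d^4 - 24.8954*d^3 + 38.0926*d^2 + 4.7372*d + 2.077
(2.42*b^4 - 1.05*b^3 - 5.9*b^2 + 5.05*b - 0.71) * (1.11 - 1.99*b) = -4.8158*b^5 + 4.7757*b^4 + 10.5755*b^3 - 16.5985*b^2 + 7.0184*b - 0.7881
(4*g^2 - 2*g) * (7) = 28*g^2 - 14*g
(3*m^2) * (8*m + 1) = 24*m^3 + 3*m^2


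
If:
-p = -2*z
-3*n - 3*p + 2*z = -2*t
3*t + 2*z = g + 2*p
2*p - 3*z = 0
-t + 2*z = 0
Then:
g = 0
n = 0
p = 0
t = 0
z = 0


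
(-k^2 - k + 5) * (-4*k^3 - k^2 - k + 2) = 4*k^5 + 5*k^4 - 18*k^3 - 6*k^2 - 7*k + 10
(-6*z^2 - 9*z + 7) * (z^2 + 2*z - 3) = -6*z^4 - 21*z^3 + 7*z^2 + 41*z - 21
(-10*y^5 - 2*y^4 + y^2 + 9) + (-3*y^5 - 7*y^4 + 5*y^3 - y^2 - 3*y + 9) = -13*y^5 - 9*y^4 + 5*y^3 - 3*y + 18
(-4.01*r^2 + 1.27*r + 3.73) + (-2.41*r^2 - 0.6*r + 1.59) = -6.42*r^2 + 0.67*r + 5.32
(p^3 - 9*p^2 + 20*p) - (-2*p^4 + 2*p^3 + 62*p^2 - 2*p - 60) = 2*p^4 - p^3 - 71*p^2 + 22*p + 60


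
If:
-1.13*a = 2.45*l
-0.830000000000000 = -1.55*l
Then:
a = -1.16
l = 0.54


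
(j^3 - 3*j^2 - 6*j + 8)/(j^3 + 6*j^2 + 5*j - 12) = (j^2 - 2*j - 8)/(j^2 + 7*j + 12)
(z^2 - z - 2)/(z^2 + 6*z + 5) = (z - 2)/(z + 5)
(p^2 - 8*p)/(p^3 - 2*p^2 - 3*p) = (8 - p)/(-p^2 + 2*p + 3)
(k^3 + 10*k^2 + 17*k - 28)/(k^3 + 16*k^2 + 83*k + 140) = (k - 1)/(k + 5)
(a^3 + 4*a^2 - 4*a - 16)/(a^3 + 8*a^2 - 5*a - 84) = (a^2 - 4)/(a^2 + 4*a - 21)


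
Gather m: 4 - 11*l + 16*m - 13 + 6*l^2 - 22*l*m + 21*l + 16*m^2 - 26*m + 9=6*l^2 + 10*l + 16*m^2 + m*(-22*l - 10)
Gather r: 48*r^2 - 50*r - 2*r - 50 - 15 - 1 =48*r^2 - 52*r - 66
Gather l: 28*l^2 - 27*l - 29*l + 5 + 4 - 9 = 28*l^2 - 56*l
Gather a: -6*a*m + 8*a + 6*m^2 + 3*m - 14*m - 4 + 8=a*(8 - 6*m) + 6*m^2 - 11*m + 4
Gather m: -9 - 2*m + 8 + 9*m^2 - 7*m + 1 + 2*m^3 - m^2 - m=2*m^3 + 8*m^2 - 10*m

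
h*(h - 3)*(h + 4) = h^3 + h^2 - 12*h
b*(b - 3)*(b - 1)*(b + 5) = b^4 + b^3 - 17*b^2 + 15*b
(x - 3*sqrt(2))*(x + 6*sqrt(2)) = x^2 + 3*sqrt(2)*x - 36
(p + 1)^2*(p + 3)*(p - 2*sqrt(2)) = p^4 - 2*sqrt(2)*p^3 + 5*p^3 - 10*sqrt(2)*p^2 + 7*p^2 - 14*sqrt(2)*p + 3*p - 6*sqrt(2)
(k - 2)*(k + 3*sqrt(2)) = k^2 - 2*k + 3*sqrt(2)*k - 6*sqrt(2)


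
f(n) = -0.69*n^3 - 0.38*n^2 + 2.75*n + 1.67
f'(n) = -2.07*n^2 - 0.76*n + 2.75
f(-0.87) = -0.56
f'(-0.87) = 1.84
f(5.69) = -122.10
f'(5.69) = -68.59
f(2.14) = -0.95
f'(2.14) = -8.36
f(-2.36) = 2.13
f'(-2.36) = -6.99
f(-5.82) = 108.82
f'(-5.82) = -62.94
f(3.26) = -17.31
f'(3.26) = -21.73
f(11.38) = -1033.14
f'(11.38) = -273.97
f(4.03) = -38.58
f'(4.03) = -33.93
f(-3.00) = 8.63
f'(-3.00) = -13.60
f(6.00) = -144.55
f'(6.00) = -76.33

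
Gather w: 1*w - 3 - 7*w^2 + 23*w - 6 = -7*w^2 + 24*w - 9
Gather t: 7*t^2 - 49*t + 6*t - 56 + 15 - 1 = 7*t^2 - 43*t - 42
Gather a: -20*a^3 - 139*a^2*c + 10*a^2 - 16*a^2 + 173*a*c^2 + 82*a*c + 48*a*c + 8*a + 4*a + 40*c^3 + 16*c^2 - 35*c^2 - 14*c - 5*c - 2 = -20*a^3 + a^2*(-139*c - 6) + a*(173*c^2 + 130*c + 12) + 40*c^3 - 19*c^2 - 19*c - 2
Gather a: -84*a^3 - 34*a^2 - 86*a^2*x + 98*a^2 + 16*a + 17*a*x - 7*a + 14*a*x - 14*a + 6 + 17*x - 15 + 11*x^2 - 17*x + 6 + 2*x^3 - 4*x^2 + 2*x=-84*a^3 + a^2*(64 - 86*x) + a*(31*x - 5) + 2*x^3 + 7*x^2 + 2*x - 3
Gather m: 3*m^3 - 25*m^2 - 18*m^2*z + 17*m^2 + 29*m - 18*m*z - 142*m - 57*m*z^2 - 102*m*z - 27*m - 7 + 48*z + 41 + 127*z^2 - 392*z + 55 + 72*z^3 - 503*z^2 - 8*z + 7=3*m^3 + m^2*(-18*z - 8) + m*(-57*z^2 - 120*z - 140) + 72*z^3 - 376*z^2 - 352*z + 96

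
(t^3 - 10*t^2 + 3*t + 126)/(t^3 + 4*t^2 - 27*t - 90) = (t^2 - 13*t + 42)/(t^2 + t - 30)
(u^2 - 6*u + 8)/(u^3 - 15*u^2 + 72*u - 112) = (u - 2)/(u^2 - 11*u + 28)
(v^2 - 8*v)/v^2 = (v - 8)/v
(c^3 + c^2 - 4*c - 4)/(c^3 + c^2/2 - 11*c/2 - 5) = 2*(c - 2)/(2*c - 5)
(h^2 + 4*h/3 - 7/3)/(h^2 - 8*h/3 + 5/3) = (3*h + 7)/(3*h - 5)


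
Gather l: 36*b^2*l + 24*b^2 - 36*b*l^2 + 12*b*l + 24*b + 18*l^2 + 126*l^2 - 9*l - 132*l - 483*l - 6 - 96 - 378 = 24*b^2 + 24*b + l^2*(144 - 36*b) + l*(36*b^2 + 12*b - 624) - 480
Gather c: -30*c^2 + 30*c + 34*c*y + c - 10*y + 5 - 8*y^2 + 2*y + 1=-30*c^2 + c*(34*y + 31) - 8*y^2 - 8*y + 6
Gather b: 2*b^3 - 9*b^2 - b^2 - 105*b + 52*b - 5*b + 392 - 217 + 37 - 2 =2*b^3 - 10*b^2 - 58*b + 210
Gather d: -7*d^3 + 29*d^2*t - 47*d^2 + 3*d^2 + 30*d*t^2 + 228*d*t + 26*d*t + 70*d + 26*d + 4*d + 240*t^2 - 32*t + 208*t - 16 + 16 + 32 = -7*d^3 + d^2*(29*t - 44) + d*(30*t^2 + 254*t + 100) + 240*t^2 + 176*t + 32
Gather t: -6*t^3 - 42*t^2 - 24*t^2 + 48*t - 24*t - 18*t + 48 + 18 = -6*t^3 - 66*t^2 + 6*t + 66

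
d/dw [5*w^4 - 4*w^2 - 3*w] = 20*w^3 - 8*w - 3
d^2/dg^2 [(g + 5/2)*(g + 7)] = 2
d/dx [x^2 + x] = 2*x + 1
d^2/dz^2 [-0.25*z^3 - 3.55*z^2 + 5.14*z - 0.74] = -1.5*z - 7.1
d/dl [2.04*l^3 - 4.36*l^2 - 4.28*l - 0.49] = 6.12*l^2 - 8.72*l - 4.28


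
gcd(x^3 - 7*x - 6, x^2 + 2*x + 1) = x + 1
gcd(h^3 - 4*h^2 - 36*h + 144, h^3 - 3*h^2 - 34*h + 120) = h^2 + 2*h - 24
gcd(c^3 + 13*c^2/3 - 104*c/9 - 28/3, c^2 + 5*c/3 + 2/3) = c + 2/3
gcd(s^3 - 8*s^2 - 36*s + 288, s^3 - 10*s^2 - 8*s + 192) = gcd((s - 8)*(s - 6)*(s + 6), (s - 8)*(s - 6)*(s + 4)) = s^2 - 14*s + 48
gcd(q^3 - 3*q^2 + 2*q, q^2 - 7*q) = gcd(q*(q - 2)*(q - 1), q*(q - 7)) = q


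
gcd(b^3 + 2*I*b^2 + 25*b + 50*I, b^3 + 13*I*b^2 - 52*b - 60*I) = b^2 + 7*I*b - 10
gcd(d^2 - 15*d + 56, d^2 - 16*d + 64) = d - 8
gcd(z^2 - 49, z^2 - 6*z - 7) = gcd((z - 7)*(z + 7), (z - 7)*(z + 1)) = z - 7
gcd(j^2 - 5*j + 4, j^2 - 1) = j - 1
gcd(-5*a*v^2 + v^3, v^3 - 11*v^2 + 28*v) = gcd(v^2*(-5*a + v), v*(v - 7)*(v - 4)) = v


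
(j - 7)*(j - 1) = j^2 - 8*j + 7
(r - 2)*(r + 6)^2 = r^3 + 10*r^2 + 12*r - 72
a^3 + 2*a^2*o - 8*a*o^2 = a*(a - 2*o)*(a + 4*o)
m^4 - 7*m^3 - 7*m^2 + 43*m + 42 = (m - 7)*(m - 3)*(m + 1)*(m + 2)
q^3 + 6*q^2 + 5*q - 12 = (q - 1)*(q + 3)*(q + 4)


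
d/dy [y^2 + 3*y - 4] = 2*y + 3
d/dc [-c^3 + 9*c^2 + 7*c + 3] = -3*c^2 + 18*c + 7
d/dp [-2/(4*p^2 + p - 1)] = 2*(8*p + 1)/(4*p^2 + p - 1)^2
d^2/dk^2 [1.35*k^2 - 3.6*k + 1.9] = 2.70000000000000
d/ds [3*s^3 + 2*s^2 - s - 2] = 9*s^2 + 4*s - 1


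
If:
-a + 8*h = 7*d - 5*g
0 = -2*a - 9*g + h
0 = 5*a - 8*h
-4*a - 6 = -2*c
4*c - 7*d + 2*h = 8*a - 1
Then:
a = 72/11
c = 177/11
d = 233/77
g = -1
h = 45/11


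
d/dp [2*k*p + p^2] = 2*k + 2*p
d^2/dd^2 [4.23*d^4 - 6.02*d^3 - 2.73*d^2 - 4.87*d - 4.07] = 50.76*d^2 - 36.12*d - 5.46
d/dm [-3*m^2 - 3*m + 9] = -6*m - 3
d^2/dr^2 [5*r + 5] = 0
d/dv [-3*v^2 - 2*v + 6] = -6*v - 2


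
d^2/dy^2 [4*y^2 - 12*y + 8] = 8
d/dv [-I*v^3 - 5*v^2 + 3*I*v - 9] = -3*I*v^2 - 10*v + 3*I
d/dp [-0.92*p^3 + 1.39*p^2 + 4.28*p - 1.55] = -2.76*p^2 + 2.78*p + 4.28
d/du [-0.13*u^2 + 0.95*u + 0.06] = 0.95 - 0.26*u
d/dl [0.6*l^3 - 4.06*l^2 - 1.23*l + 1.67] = 1.8*l^2 - 8.12*l - 1.23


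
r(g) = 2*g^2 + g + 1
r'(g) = 4*g + 1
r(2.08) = 11.73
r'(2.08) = 9.32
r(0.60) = 2.32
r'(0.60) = 3.40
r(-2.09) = 7.65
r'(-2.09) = -7.36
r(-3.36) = 20.22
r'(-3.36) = -12.44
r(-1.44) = 3.71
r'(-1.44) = -4.76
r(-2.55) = 11.46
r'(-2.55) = -9.20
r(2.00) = 11.00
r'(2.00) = 9.00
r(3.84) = 34.33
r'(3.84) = 16.36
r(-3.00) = 16.00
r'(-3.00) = -11.00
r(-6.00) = 67.00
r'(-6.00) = -23.00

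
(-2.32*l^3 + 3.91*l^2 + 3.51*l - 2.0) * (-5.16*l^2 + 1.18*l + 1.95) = 11.9712*l^5 - 22.9132*l^4 - 18.0218*l^3 + 22.0863*l^2 + 4.4845*l - 3.9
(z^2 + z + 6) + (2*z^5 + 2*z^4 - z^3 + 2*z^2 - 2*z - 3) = 2*z^5 + 2*z^4 - z^3 + 3*z^2 - z + 3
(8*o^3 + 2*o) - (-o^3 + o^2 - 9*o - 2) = 9*o^3 - o^2 + 11*o + 2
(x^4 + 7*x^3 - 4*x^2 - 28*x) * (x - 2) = x^5 + 5*x^4 - 18*x^3 - 20*x^2 + 56*x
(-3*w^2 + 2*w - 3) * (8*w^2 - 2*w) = -24*w^4 + 22*w^3 - 28*w^2 + 6*w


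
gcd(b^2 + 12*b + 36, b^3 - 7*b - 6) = 1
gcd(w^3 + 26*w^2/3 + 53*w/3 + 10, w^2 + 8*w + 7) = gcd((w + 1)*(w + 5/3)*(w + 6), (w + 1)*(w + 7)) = w + 1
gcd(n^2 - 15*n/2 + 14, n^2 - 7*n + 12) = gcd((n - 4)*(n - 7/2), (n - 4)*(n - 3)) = n - 4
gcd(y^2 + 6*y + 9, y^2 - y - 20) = 1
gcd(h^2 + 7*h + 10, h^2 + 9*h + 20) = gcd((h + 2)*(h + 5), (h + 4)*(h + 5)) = h + 5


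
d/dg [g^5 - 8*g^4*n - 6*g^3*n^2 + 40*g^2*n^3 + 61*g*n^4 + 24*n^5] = 5*g^4 - 32*g^3*n - 18*g^2*n^2 + 80*g*n^3 + 61*n^4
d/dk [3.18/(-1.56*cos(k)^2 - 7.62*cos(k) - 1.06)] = -(9.9216*cos(k) + 24.2316)*sin(k)/(1.56*cos(k)^2 + 7.62*cos(k) + 1.06)^2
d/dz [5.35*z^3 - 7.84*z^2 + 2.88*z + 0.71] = 16.05*z^2 - 15.68*z + 2.88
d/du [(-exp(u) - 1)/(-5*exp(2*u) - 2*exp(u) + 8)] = (-2*(exp(u) + 1)*(5*exp(u) + 1) + 5*exp(2*u) + 2*exp(u) - 8)*exp(u)/(5*exp(2*u) + 2*exp(u) - 8)^2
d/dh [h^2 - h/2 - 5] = 2*h - 1/2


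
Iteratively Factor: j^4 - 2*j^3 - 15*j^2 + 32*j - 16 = (j - 1)*(j^3 - j^2 - 16*j + 16) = (j - 1)^2*(j^2 - 16) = (j - 1)^2*(j + 4)*(j - 4)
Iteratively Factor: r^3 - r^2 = (r)*(r^2 - r) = r*(r - 1)*(r)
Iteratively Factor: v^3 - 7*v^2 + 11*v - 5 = (v - 1)*(v^2 - 6*v + 5) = (v - 5)*(v - 1)*(v - 1)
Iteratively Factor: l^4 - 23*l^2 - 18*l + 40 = (l + 4)*(l^3 - 4*l^2 - 7*l + 10) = (l - 5)*(l + 4)*(l^2 + l - 2) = (l - 5)*(l + 2)*(l + 4)*(l - 1)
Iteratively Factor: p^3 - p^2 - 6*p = (p + 2)*(p^2 - 3*p) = (p - 3)*(p + 2)*(p)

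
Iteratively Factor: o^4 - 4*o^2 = (o)*(o^3 - 4*o) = o*(o + 2)*(o^2 - 2*o) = o*(o - 2)*(o + 2)*(o)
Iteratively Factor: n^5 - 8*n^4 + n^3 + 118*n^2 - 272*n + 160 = (n - 5)*(n^4 - 3*n^3 - 14*n^2 + 48*n - 32) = (n - 5)*(n - 2)*(n^3 - n^2 - 16*n + 16) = (n - 5)*(n - 4)*(n - 2)*(n^2 + 3*n - 4) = (n - 5)*(n - 4)*(n - 2)*(n + 4)*(n - 1)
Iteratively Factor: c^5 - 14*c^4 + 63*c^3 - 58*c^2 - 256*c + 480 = (c - 4)*(c^4 - 10*c^3 + 23*c^2 + 34*c - 120) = (c - 5)*(c - 4)*(c^3 - 5*c^2 - 2*c + 24) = (c - 5)*(c - 4)*(c + 2)*(c^2 - 7*c + 12) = (c - 5)*(c - 4)^2*(c + 2)*(c - 3)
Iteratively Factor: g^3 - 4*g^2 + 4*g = (g)*(g^2 - 4*g + 4) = g*(g - 2)*(g - 2)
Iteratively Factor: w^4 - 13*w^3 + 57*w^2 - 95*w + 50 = (w - 1)*(w^3 - 12*w^2 + 45*w - 50) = (w - 2)*(w - 1)*(w^2 - 10*w + 25) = (w - 5)*(w - 2)*(w - 1)*(w - 5)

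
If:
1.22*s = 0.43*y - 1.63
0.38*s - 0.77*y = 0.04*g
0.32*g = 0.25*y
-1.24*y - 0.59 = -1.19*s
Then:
No Solution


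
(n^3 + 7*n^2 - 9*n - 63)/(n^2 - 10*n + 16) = (n^3 + 7*n^2 - 9*n - 63)/(n^2 - 10*n + 16)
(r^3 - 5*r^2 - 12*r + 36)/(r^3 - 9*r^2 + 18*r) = (r^2 + r - 6)/(r*(r - 3))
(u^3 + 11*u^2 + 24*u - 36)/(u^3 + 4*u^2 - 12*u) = (u^2 + 5*u - 6)/(u*(u - 2))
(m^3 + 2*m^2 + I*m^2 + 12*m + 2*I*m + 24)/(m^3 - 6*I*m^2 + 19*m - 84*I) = (m + 2)/(m - 7*I)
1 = 1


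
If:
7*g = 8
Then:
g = 8/7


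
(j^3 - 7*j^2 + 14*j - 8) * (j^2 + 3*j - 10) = j^5 - 4*j^4 - 17*j^3 + 104*j^2 - 164*j + 80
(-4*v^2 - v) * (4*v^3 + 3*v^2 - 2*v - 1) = -16*v^5 - 16*v^4 + 5*v^3 + 6*v^2 + v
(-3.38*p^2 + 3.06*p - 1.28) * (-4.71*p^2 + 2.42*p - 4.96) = 15.9198*p^4 - 22.5922*p^3 + 30.1988*p^2 - 18.2752*p + 6.3488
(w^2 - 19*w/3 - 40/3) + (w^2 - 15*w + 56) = 2*w^2 - 64*w/3 + 128/3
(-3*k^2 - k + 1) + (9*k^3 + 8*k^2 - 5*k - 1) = 9*k^3 + 5*k^2 - 6*k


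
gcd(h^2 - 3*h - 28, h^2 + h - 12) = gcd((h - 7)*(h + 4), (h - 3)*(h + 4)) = h + 4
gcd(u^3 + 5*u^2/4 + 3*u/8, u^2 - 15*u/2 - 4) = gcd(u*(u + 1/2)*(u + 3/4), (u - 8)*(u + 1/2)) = u + 1/2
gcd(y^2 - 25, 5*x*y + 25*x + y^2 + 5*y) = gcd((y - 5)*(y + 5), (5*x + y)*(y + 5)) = y + 5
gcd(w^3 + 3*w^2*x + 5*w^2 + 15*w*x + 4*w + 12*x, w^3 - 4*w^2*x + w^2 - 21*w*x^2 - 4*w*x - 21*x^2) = w^2 + 3*w*x + w + 3*x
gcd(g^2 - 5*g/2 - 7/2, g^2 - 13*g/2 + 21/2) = g - 7/2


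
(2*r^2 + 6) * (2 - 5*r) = -10*r^3 + 4*r^2 - 30*r + 12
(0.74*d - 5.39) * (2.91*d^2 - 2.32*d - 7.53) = 2.1534*d^3 - 17.4017*d^2 + 6.9326*d + 40.5867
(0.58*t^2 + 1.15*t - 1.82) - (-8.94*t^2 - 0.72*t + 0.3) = 9.52*t^2 + 1.87*t - 2.12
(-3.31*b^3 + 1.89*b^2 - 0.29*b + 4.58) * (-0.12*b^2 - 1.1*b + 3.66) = 0.3972*b^5 + 3.4142*b^4 - 14.1588*b^3 + 6.6868*b^2 - 6.0994*b + 16.7628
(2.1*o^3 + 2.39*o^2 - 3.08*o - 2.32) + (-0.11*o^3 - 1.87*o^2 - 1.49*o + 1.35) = 1.99*o^3 + 0.52*o^2 - 4.57*o - 0.97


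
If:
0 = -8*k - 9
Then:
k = -9/8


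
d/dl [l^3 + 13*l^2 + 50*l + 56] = 3*l^2 + 26*l + 50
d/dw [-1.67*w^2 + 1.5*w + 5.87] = 1.5 - 3.34*w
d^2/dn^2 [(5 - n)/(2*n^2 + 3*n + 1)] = 2*(-(n - 5)*(4*n + 3)^2 + (6*n - 7)*(2*n^2 + 3*n + 1))/(2*n^2 + 3*n + 1)^3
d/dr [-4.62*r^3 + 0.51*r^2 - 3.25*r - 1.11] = -13.86*r^2 + 1.02*r - 3.25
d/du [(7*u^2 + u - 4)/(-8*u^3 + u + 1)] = ((14*u + 1)*(-8*u^3 + u + 1) + (24*u^2 - 1)*(7*u^2 + u - 4))/(-8*u^3 + u + 1)^2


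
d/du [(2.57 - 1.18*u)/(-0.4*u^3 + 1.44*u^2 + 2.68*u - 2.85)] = (-0.944*u^3 + 4.7832*u^2 - 7.4016*u - 3.5246)/(0.16*u^6 - 1.152*u^5 - 0.0704000000000002*u^4 + 9.9984*u^3 - 1.0256*u^2 - 15.276*u + 8.1225)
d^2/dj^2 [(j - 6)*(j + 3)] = 2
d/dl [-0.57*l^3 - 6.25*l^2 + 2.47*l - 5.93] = -1.71*l^2 - 12.5*l + 2.47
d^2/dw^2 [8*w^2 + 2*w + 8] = 16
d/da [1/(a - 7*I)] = -1/(a - 7*I)^2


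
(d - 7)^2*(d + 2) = d^3 - 12*d^2 + 21*d + 98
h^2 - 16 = (h - 4)*(h + 4)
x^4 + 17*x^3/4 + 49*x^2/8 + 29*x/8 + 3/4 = (x + 1/2)*(x + 3/4)*(x + 1)*(x + 2)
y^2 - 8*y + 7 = (y - 7)*(y - 1)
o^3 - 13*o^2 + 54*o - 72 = (o - 6)*(o - 4)*(o - 3)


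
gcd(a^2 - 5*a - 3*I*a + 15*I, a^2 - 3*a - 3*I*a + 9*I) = a - 3*I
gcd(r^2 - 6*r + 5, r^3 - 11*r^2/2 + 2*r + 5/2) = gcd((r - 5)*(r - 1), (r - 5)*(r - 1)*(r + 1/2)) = r^2 - 6*r + 5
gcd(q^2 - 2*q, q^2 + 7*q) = q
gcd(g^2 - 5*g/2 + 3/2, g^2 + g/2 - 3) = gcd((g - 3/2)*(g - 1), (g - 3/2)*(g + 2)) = g - 3/2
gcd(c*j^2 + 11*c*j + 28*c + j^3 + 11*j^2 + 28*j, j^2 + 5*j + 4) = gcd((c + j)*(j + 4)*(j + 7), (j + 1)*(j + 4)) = j + 4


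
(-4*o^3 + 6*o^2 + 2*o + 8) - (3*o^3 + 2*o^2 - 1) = -7*o^3 + 4*o^2 + 2*o + 9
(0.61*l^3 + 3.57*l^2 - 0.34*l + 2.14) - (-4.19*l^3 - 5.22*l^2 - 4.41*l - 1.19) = 4.8*l^3 + 8.79*l^2 + 4.07*l + 3.33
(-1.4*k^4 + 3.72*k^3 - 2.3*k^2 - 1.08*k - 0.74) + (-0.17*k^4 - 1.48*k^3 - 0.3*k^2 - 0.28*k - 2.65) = -1.57*k^4 + 2.24*k^3 - 2.6*k^2 - 1.36*k - 3.39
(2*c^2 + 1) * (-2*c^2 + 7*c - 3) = -4*c^4 + 14*c^3 - 8*c^2 + 7*c - 3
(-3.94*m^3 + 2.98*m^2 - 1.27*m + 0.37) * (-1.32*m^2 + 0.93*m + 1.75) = 5.2008*m^5 - 7.5978*m^4 - 2.4472*m^3 + 3.5455*m^2 - 1.8784*m + 0.6475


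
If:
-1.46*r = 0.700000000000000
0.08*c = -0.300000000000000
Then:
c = -3.75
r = -0.48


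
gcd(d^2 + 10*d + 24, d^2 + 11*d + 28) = d + 4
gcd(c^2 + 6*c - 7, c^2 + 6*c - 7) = c^2 + 6*c - 7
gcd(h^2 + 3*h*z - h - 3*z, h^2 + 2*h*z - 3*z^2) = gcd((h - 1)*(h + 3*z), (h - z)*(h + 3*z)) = h + 3*z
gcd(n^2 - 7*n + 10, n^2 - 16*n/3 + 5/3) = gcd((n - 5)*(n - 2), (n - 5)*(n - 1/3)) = n - 5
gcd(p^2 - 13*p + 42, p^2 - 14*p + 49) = p - 7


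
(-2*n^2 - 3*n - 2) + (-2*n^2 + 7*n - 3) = -4*n^2 + 4*n - 5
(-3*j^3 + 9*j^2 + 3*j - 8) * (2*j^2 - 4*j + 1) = -6*j^5 + 30*j^4 - 33*j^3 - 19*j^2 + 35*j - 8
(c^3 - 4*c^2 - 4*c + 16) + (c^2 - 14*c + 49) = c^3 - 3*c^2 - 18*c + 65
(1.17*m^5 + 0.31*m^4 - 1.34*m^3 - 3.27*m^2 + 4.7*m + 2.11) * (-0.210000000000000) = -0.2457*m^5 - 0.0651*m^4 + 0.2814*m^3 + 0.6867*m^2 - 0.987*m - 0.4431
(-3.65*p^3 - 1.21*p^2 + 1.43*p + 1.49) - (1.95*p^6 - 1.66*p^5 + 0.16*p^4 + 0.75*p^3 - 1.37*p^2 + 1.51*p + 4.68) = -1.95*p^6 + 1.66*p^5 - 0.16*p^4 - 4.4*p^3 + 0.16*p^2 - 0.0800000000000001*p - 3.19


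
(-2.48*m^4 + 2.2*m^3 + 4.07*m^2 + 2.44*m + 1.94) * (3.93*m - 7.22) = -9.7464*m^5 + 26.5516*m^4 + 0.111100000000002*m^3 - 19.7962*m^2 - 9.9926*m - 14.0068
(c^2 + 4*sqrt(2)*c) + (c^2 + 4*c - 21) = 2*c^2 + 4*c + 4*sqrt(2)*c - 21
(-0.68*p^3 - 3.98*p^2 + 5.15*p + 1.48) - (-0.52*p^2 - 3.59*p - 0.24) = -0.68*p^3 - 3.46*p^2 + 8.74*p + 1.72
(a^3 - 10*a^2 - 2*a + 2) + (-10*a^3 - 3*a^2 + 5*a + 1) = -9*a^3 - 13*a^2 + 3*a + 3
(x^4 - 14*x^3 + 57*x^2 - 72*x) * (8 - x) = -x^5 + 22*x^4 - 169*x^3 + 528*x^2 - 576*x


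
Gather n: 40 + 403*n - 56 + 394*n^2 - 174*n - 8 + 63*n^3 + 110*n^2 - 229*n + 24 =63*n^3 + 504*n^2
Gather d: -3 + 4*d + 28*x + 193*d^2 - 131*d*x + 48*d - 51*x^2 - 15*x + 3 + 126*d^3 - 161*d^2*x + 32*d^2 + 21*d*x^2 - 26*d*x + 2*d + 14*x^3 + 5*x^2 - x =126*d^3 + d^2*(225 - 161*x) + d*(21*x^2 - 157*x + 54) + 14*x^3 - 46*x^2 + 12*x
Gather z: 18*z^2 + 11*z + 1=18*z^2 + 11*z + 1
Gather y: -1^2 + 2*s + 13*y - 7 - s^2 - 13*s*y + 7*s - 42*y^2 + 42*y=-s^2 + 9*s - 42*y^2 + y*(55 - 13*s) - 8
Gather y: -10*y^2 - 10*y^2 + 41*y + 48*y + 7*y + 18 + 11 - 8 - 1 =-20*y^2 + 96*y + 20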